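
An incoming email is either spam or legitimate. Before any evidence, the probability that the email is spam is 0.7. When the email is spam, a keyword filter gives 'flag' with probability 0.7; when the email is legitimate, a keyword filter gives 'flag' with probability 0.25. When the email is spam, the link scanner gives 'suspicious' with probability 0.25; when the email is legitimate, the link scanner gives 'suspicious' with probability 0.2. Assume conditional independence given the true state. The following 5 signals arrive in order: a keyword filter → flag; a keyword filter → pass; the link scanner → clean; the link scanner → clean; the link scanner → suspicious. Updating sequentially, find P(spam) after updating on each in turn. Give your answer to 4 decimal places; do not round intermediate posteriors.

Apply Bayes' rule sequentially, carrying P(spam) forward.
After a keyword filter='flag': P(spam) = 0.7·0.7000 / (0.7·0.7000 + 0.25·0.3000) ≈ 0.8673
After a keyword filter='pass': P(spam) = 0.3·0.8673 / (0.3·0.8673 + 0.75·0.1327) ≈ 0.7232
After the link scanner='clean': P(spam) = 0.75·0.7232 / (0.75·0.7232 + 0.8·0.2768) ≈ 0.7101
After the link scanner='clean': P(spam) = 0.75·0.7101 / (0.75·0.7101 + 0.8·0.2899) ≈ 0.6967
After the link scanner='suspicious': P(spam) = 0.25·0.6967 / (0.25·0.6967 + 0.2·0.3033) ≈ 0.7417

0.7417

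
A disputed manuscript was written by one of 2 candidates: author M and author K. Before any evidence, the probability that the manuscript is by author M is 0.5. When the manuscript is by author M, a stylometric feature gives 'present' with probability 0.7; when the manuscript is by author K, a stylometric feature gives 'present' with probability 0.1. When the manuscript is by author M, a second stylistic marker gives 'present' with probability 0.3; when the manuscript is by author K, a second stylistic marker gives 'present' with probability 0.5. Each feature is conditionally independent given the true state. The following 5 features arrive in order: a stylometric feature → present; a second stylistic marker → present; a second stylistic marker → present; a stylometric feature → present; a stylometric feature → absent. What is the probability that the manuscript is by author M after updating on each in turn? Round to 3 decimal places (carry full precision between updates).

After a stylometric feature='present': P(author M) = 0.7·0.5000 / (0.7·0.5000 + 0.1·0.5000) ≈ 0.8750
After a second stylistic marker='present': P(author M) = 0.3·0.8750 / (0.3·0.8750 + 0.5·0.1250) ≈ 0.8077
After a second stylistic marker='present': P(author M) = 0.3·0.8077 / (0.3·0.8077 + 0.5·0.1923) ≈ 0.7159
After a stylometric feature='present': P(author M) = 0.7·0.7159 / (0.7·0.7159 + 0.1·0.2841) ≈ 0.9464
After a stylometric feature='absent': P(author M) = 0.3·0.9464 / (0.3·0.9464 + 0.9·0.0536) ≈ 0.8547

0.855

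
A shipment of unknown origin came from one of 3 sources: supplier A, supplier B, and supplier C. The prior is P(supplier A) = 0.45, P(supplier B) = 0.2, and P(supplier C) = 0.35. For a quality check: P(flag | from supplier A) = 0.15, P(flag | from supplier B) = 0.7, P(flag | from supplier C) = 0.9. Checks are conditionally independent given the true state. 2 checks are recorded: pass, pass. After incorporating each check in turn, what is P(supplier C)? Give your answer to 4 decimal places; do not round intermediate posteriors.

After 'pass': normaliser = 0.85·0.4500 + 0.3·0.2000 + 0.1·0.3500; P(supplier A) ≈ 0.8010, P(supplier B) ≈ 0.1257, P(supplier C) ≈ 0.0733
After 'pass': normaliser = 0.85·0.8010 + 0.3·0.1257 + 0.1·0.0733; P(supplier A) ≈ 0.9380, P(supplier B) ≈ 0.0519, P(supplier C) ≈ 0.0101

0.0101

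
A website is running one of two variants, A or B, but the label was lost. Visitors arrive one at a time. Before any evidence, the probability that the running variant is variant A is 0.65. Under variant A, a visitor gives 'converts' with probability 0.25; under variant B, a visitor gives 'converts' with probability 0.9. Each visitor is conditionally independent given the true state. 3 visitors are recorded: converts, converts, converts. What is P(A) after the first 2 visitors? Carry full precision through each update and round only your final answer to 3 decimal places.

0.125

After 'converts': P(A) = 0.25·0.6500 / (0.25·0.6500 + 0.9·0.3500) ≈ 0.3403
After 'converts': P(A) = 0.25·0.3403 / (0.25·0.3403 + 0.9·0.6597) ≈ 0.1253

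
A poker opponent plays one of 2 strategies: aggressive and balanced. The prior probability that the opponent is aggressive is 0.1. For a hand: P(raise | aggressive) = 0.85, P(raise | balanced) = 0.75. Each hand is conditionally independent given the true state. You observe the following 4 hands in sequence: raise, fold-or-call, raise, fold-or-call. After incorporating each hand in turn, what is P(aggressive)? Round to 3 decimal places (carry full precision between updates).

0.049

Each posterior becomes the prior for the next update.
After 'raise': P(aggressive) = 0.85·0.1000 / (0.85·0.1000 + 0.75·0.9000) ≈ 0.1118
After 'fold-or-call': P(aggressive) = 0.15·0.1118 / (0.15·0.1118 + 0.25·0.8882) ≈ 0.0702
After 'raise': P(aggressive) = 0.85·0.0702 / (0.85·0.0702 + 0.75·0.9298) ≈ 0.0789
After 'fold-or-call': P(aggressive) = 0.15·0.0789 / (0.15·0.0789 + 0.25·0.9211) ≈ 0.0489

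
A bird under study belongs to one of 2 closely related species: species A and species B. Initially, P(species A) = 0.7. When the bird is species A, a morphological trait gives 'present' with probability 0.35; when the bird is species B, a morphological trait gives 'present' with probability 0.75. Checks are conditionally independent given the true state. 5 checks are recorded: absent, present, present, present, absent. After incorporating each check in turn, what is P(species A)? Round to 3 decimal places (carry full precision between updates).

Apply Bayes' rule sequentially, carrying P(species A) forward.
After 'absent': P(species A) = 0.65·0.7000 / (0.65·0.7000 + 0.25·0.3000) ≈ 0.8585
After 'present': P(species A) = 0.35·0.8585 / (0.35·0.8585 + 0.75·0.1415) ≈ 0.7390
After 'present': P(species A) = 0.35·0.7390 / (0.35·0.7390 + 0.75·0.2610) ≈ 0.5692
After 'present': P(species A) = 0.35·0.5692 / (0.35·0.5692 + 0.75·0.4308) ≈ 0.3814
After 'absent': P(species A) = 0.65·0.3814 / (0.65·0.3814 + 0.25·0.6186) ≈ 0.6158

0.616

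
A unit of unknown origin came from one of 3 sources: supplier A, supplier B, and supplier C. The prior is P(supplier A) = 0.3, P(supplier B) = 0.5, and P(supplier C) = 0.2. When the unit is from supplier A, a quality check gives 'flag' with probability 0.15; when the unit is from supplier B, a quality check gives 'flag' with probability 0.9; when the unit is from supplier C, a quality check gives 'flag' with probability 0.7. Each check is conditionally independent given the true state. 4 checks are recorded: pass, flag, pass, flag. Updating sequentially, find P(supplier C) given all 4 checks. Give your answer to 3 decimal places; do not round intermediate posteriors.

After 'pass': normaliser = 0.85·0.3000 + 0.1·0.5000 + 0.3·0.2000; P(supplier A) ≈ 0.6986, P(supplier B) ≈ 0.1370, P(supplier C) ≈ 0.1644
After 'flag': normaliser = 0.15·0.6986 + 0.9·0.1370 + 0.7·0.1644; P(supplier A) ≈ 0.3054, P(supplier B) ≈ 0.3593, P(supplier C) ≈ 0.3353
After 'pass': normaliser = 0.85·0.3054 + 0.1·0.3593 + 0.3·0.3353; P(supplier A) ≈ 0.6553, P(supplier B) ≈ 0.0907, P(supplier C) ≈ 0.2540
After 'flag': normaliser = 0.15·0.6553 + 0.9·0.0907 + 0.7·0.2540; P(supplier A) ≈ 0.2748, P(supplier B) ≈ 0.2282, P(supplier C) ≈ 0.4970

0.497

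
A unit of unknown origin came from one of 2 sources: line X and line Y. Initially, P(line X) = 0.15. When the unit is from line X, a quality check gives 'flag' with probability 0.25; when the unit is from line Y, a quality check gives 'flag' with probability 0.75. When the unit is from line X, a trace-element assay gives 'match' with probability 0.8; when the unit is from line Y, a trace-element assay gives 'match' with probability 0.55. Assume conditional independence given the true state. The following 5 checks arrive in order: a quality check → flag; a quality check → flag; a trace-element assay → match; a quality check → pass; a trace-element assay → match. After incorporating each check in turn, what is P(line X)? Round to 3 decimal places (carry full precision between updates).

0.111

After a quality check='flag': P(line X) = 0.25·0.1500 / (0.25·0.1500 + 0.75·0.8500) ≈ 0.0556
After a quality check='flag': P(line X) = 0.25·0.0556 / (0.25·0.0556 + 0.75·0.9444) ≈ 0.0192
After a trace-element assay='match': P(line X) = 0.8·0.0192 / (0.8·0.0192 + 0.55·0.9808) ≈ 0.0277
After a quality check='pass': P(line X) = 0.75·0.0277 / (0.75·0.0277 + 0.25·0.9723) ≈ 0.0788
After a trace-element assay='match': P(line X) = 0.8·0.0788 / (0.8·0.0788 + 0.55·0.9212) ≈ 0.1107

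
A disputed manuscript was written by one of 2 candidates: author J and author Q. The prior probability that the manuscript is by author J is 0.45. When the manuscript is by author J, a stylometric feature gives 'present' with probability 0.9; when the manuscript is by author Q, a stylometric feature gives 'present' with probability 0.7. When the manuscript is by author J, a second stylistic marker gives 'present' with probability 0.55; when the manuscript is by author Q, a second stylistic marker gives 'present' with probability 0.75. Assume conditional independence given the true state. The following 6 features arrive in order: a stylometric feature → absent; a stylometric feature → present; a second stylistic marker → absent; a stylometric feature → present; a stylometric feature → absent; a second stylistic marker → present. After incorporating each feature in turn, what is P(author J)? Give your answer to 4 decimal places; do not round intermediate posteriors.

Each posterior becomes the prior for the next update.
After a stylometric feature='absent': P(author J) = 0.1·0.4500 / (0.1·0.4500 + 0.3·0.5500) ≈ 0.2143
After a stylometric feature='present': P(author J) = 0.9·0.2143 / (0.9·0.2143 + 0.7·0.7857) ≈ 0.2596
After a second stylistic marker='absent': P(author J) = 0.45·0.2596 / (0.45·0.2596 + 0.25·0.7404) ≈ 0.3869
After a stylometric feature='present': P(author J) = 0.9·0.3869 / (0.9·0.3869 + 0.7·0.6131) ≈ 0.4480
After a stylometric feature='absent': P(author J) = 0.1·0.4480 / (0.1·0.4480 + 0.3·0.5520) ≈ 0.2129
After a second stylistic marker='present': P(author J) = 0.55·0.2129 / (0.55·0.2129 + 0.75·0.7871) ≈ 0.1655

0.1655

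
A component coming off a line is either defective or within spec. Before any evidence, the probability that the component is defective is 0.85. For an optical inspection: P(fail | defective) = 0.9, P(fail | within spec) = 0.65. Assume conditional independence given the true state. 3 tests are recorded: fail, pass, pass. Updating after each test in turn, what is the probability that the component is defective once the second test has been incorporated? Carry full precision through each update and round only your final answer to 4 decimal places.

0.6915

After 'fail': P(defective) = 0.9·0.8500 / (0.9·0.8500 + 0.65·0.1500) ≈ 0.8870
After 'pass': P(defective) = 0.1·0.8870 / (0.1·0.8870 + 0.35·0.1130) ≈ 0.6915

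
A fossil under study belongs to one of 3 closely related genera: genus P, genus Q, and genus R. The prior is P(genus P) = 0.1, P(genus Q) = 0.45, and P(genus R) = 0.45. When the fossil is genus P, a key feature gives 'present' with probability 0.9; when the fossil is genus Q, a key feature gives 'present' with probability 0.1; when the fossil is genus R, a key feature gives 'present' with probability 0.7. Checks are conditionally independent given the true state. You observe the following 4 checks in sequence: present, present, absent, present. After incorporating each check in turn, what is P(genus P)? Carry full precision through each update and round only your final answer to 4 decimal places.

0.1350

Apply Bayes' rule sequentially, carrying P(genus P) forward.
After 'present': normaliser = 0.9·0.1000 + 0.1·0.4500 + 0.7·0.4500; P(genus P) ≈ 0.2000, P(genus Q) ≈ 0.1000, P(genus R) ≈ 0.7000
After 'present': normaliser = 0.9·0.2000 + 0.1·0.1000 + 0.7·0.7000; P(genus P) ≈ 0.2647, P(genus Q) ≈ 0.0147, P(genus R) ≈ 0.7206
After 'absent': normaliser = 0.1·0.2647 + 0.9·0.0147 + 0.3·0.7206; P(genus P) ≈ 0.1034, P(genus Q) ≈ 0.0517, P(genus R) ≈ 0.8448
After 'present': normaliser = 0.9·0.1034 + 0.1·0.0517 + 0.7·0.8448; P(genus P) ≈ 0.1350, P(genus Q) ≈ 0.0075, P(genus R) ≈ 0.8575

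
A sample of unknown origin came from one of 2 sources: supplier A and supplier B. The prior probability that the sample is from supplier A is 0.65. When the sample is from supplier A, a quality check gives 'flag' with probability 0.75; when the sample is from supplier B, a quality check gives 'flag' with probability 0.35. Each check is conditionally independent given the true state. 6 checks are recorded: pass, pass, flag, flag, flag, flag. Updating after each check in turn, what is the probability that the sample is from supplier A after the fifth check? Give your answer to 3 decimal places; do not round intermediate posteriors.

After 'pass': P(supplier A) = 0.25·0.6500 / (0.25·0.6500 + 0.65·0.3500) ≈ 0.4167
After 'pass': P(supplier A) = 0.25·0.4167 / (0.25·0.4167 + 0.65·0.5833) ≈ 0.2155
After 'flag': P(supplier A) = 0.75·0.2155 / (0.75·0.2155 + 0.35·0.7845) ≈ 0.3706
After 'flag': P(supplier A) = 0.75·0.3706 / (0.75·0.3706 + 0.35·0.6294) ≈ 0.5578
After 'flag': P(supplier A) = 0.75·0.5578 / (0.75·0.5578 + 0.35·0.4422) ≈ 0.7300

0.730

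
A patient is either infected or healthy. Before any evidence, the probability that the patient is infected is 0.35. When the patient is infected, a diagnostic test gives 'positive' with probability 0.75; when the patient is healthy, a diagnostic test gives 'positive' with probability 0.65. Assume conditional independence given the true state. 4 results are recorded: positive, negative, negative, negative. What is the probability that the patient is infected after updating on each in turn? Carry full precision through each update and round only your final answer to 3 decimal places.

0.185

After 'positive': P(infected) = 0.75·0.3500 / (0.75·0.3500 + 0.65·0.6500) ≈ 0.3832
After 'negative': P(infected) = 0.25·0.3832 / (0.25·0.3832 + 0.35·0.6168) ≈ 0.3074
After 'negative': P(infected) = 0.25·0.3074 / (0.25·0.3074 + 0.35·0.6926) ≈ 0.2407
After 'negative': P(infected) = 0.25·0.2407 / (0.25·0.2407 + 0.35·0.7593) ≈ 0.1846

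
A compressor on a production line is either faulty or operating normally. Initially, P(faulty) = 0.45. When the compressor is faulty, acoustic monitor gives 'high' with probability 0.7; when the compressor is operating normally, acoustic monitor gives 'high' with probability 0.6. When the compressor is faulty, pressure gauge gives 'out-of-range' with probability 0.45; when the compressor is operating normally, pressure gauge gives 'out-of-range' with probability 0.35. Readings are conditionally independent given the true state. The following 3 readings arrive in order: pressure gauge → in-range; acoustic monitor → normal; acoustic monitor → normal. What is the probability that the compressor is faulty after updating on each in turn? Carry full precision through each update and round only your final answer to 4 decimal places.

0.2803

After pressure gauge='in-range': P(faulty) = 0.55·0.4500 / (0.55·0.4500 + 0.65·0.5500) ≈ 0.4091
After acoustic monitor='normal': P(faulty) = 0.3·0.4091 / (0.3·0.4091 + 0.4·0.5909) ≈ 0.3418
After acoustic monitor='normal': P(faulty) = 0.3·0.3418 / (0.3·0.3418 + 0.4·0.6582) ≈ 0.2803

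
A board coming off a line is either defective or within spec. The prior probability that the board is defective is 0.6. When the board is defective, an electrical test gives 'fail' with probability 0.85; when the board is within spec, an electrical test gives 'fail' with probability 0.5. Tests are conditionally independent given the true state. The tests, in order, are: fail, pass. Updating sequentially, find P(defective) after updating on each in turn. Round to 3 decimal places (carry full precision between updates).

After 'fail': P(defective) = 0.85·0.6000 / (0.85·0.6000 + 0.5·0.4000) ≈ 0.7183
After 'pass': P(defective) = 0.15·0.7183 / (0.15·0.7183 + 0.5·0.2817) ≈ 0.4334

0.433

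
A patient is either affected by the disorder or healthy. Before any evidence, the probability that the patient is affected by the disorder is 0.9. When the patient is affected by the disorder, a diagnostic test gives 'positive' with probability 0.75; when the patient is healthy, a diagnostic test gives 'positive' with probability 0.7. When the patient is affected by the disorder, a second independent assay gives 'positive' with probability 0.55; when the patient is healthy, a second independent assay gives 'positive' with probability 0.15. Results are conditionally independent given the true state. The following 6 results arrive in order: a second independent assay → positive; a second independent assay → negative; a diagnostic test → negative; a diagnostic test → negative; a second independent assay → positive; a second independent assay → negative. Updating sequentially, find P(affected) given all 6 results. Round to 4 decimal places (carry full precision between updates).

0.9593

Each posterior becomes the prior for the next update.
After a second independent assay='positive': P(affected) = 0.55·0.9000 / (0.55·0.9000 + 0.15·0.1000) ≈ 0.9706
After a second independent assay='negative': P(affected) = 0.45·0.9706 / (0.45·0.9706 + 0.85·0.0294) ≈ 0.9459
After a diagnostic test='negative': P(affected) = 0.25·0.9459 / (0.25·0.9459 + 0.3·0.0541) ≈ 0.9357
After a diagnostic test='negative': P(affected) = 0.25·0.9357 / (0.25·0.9357 + 0.3·0.0643) ≈ 0.9239
After a second independent assay='positive': P(affected) = 0.55·0.9239 / (0.55·0.9239 + 0.15·0.0761) ≈ 0.9780
After a second independent assay='negative': P(affected) = 0.45·0.9780 / (0.45·0.9780 + 0.85·0.0220) ≈ 0.9593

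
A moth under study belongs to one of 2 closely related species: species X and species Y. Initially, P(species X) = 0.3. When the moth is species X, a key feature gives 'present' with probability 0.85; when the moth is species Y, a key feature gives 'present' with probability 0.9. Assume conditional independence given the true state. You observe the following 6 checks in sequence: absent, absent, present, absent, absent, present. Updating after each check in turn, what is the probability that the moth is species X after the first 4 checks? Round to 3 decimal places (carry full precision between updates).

0.577

After 'absent': P(species X) = 0.15·0.3000 / (0.15·0.3000 + 0.1·0.7000) ≈ 0.3913
After 'absent': P(species X) = 0.15·0.3913 / (0.15·0.3913 + 0.1·0.6087) ≈ 0.4909
After 'present': P(species X) = 0.85·0.4909 / (0.85·0.4909 + 0.9·0.5091) ≈ 0.4766
After 'absent': P(species X) = 0.15·0.4766 / (0.15·0.4766 + 0.1·0.5234) ≈ 0.5774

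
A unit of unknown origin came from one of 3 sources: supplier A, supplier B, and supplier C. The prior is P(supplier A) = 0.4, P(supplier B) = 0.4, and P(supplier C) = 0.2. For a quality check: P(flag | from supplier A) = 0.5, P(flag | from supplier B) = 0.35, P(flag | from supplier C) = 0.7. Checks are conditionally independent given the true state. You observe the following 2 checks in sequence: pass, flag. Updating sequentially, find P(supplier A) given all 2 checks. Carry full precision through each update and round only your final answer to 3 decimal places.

After 'pass': normaliser = 0.5·0.4000 + 0.65·0.4000 + 0.3·0.2000; P(supplier A) ≈ 0.3846, P(supplier B) ≈ 0.5000, P(supplier C) ≈ 0.1154
After 'flag': normaliser = 0.5·0.3846 + 0.35·0.5000 + 0.7·0.1154; P(supplier A) ≈ 0.4292, P(supplier B) ≈ 0.3906, P(supplier C) ≈ 0.1803

0.429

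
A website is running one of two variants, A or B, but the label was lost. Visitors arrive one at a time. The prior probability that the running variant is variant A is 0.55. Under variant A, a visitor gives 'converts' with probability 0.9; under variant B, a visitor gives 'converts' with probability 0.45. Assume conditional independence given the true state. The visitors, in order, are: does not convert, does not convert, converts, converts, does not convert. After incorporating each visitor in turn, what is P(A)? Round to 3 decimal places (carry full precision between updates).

0.029

After 'does not convert': P(A) = 0.1·0.5500 / (0.1·0.5500 + 0.55·0.4500) ≈ 0.1818
After 'does not convert': P(A) = 0.1·0.1818 / (0.1·0.1818 + 0.55·0.8182) ≈ 0.0388
After 'converts': P(A) = 0.9·0.0388 / (0.9·0.0388 + 0.45·0.9612) ≈ 0.0748
After 'converts': P(A) = 0.9·0.0748 / (0.9·0.0748 + 0.45·0.9252) ≈ 0.1391
After 'does not convert': P(A) = 0.1·0.1391 / (0.1·0.1391 + 0.55·0.8609) ≈ 0.0285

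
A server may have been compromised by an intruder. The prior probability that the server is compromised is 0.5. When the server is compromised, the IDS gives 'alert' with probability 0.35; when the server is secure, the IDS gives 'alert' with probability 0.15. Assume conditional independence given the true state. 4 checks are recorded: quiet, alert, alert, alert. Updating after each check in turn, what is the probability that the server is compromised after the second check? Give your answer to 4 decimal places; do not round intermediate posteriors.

After 'quiet': P(compromised) = 0.65·0.5000 / (0.65·0.5000 + 0.85·0.5000) ≈ 0.4333
After 'alert': P(compromised) = 0.35·0.4333 / (0.35·0.4333 + 0.15·0.5667) ≈ 0.6408

0.6408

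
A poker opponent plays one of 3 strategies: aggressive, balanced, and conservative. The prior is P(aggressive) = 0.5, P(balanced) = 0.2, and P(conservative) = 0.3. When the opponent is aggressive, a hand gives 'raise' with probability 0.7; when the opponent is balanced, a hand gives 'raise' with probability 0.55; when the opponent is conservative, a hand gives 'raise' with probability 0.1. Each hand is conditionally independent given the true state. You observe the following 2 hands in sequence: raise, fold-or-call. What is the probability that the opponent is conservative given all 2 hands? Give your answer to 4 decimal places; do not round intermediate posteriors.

0.1488

Each posterior becomes the prior for the next update.
After 'raise': normaliser = 0.7·0.5000 + 0.55·0.2000 + 0.1·0.3000; P(aggressive) ≈ 0.7143, P(balanced) ≈ 0.2245, P(conservative) ≈ 0.0612
After 'fold-or-call': normaliser = 0.3·0.7143 + 0.45·0.2245 + 0.9·0.0612; P(aggressive) ≈ 0.5785, P(balanced) ≈ 0.2727, P(conservative) ≈ 0.1488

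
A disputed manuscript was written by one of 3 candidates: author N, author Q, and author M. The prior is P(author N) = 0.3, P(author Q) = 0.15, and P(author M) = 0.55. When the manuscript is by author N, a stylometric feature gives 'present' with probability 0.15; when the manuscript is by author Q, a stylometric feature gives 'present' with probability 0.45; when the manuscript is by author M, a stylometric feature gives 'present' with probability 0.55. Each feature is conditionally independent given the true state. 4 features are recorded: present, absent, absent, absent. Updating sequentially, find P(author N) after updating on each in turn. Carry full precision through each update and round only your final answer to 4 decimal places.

Apply Bayes' rule sequentially, carrying P(author N) forward.
After 'present': normaliser = 0.15·0.3000 + 0.45·0.1500 + 0.55·0.5500; P(author N) ≈ 0.1084, P(author Q) ≈ 0.1627, P(author M) ≈ 0.7289
After 'absent': normaliser = 0.85·0.1084 + 0.55·0.1627 + 0.45·0.7289; P(author N) ≈ 0.1809, P(author Q) ≈ 0.1755, P(author M) ≈ 0.6436
After 'absent': normaliser = 0.85·0.1809 + 0.55·0.1755 + 0.45·0.6436; P(author N) ≈ 0.2847, P(author Q) ≈ 0.1788, P(author M) ≈ 0.5365
After 'absent': normaliser = 0.85·0.2847 + 0.55·0.1788 + 0.45·0.5365; P(author N) ≈ 0.4160, P(author Q) ≈ 0.1691, P(author M) ≈ 0.4149

0.4160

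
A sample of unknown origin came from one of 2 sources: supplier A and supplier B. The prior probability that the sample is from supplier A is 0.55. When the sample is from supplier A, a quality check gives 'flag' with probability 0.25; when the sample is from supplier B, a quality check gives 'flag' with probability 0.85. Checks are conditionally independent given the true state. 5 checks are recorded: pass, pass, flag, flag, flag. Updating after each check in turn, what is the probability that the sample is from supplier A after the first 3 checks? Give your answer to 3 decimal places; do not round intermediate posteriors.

0.900

Apply Bayes' rule sequentially, carrying P(supplier A) forward.
After 'pass': P(supplier A) = 0.75·0.5500 / (0.75·0.5500 + 0.15·0.4500) ≈ 0.8594
After 'pass': P(supplier A) = 0.75·0.8594 / (0.75·0.8594 + 0.15·0.1406) ≈ 0.9683
After 'flag': P(supplier A) = 0.25·0.9683 / (0.25·0.9683 + 0.85·0.0317) ≈ 0.8999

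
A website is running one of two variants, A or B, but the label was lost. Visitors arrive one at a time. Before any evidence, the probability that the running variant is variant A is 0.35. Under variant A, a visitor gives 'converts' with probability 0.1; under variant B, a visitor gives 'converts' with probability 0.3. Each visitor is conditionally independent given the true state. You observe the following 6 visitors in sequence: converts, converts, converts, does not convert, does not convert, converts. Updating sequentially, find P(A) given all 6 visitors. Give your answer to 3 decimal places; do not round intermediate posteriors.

0.011

Each posterior becomes the prior for the next update.
After 'converts': P(A) = 0.1·0.3500 / (0.1·0.3500 + 0.3·0.6500) ≈ 0.1522
After 'converts': P(A) = 0.1·0.1522 / (0.1·0.1522 + 0.3·0.8478) ≈ 0.0565
After 'converts': P(A) = 0.1·0.0565 / (0.1·0.0565 + 0.3·0.9435) ≈ 0.0196
After 'does not convert': P(A) = 0.9·0.0196 / (0.9·0.0196 + 0.7·0.9804) ≈ 0.0250
After 'does not convert': P(A) = 0.9·0.0250 / (0.9·0.0250 + 0.7·0.9750) ≈ 0.0319
After 'converts': P(A) = 0.1·0.0319 / (0.1·0.0319 + 0.3·0.9681) ≈ 0.0109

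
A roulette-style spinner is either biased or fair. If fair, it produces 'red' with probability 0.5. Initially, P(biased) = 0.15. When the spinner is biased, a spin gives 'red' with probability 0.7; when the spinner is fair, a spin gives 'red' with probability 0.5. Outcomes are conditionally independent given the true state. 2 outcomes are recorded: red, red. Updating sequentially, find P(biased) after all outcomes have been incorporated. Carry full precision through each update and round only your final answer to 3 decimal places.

0.257

After 'red': P(biased) = 0.7·0.1500 / (0.7·0.1500 + 0.5·0.8500) ≈ 0.1981
After 'red': P(biased) = 0.7·0.1981 / (0.7·0.1981 + 0.5·0.8019) ≈ 0.2570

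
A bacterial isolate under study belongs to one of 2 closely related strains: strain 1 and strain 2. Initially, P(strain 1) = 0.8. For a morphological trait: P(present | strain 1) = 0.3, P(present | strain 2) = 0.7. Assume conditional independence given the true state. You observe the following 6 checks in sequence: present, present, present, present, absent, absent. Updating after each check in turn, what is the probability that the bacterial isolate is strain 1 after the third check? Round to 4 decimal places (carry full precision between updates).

After 'present': P(strain 1) = 0.3·0.8000 / (0.3·0.8000 + 0.7·0.2000) ≈ 0.6316
After 'present': P(strain 1) = 0.3·0.6316 / (0.3·0.6316 + 0.7·0.3684) ≈ 0.4235
After 'present': P(strain 1) = 0.3·0.4235 / (0.3·0.4235 + 0.7·0.5765) ≈ 0.2395

0.2395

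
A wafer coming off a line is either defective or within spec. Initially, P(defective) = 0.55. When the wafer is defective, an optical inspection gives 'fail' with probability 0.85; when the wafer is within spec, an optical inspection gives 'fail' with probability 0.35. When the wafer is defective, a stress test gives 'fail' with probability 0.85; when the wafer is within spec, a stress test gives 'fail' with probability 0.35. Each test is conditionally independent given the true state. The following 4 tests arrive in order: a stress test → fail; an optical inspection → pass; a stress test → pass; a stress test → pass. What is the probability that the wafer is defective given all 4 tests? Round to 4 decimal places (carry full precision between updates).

0.0352

After a stress test='fail': P(defective) = 0.85·0.5500 / (0.85·0.5500 + 0.35·0.4500) ≈ 0.7480
After an optical inspection='pass': P(defective) = 0.15·0.7480 / (0.15·0.7480 + 0.65·0.2520) ≈ 0.4065
After a stress test='pass': P(defective) = 0.15·0.4065 / (0.15·0.4065 + 0.65·0.5935) ≈ 0.1365
After a stress test='pass': P(defective) = 0.15·0.1365 / (0.15·0.1365 + 0.65·0.8635) ≈ 0.0352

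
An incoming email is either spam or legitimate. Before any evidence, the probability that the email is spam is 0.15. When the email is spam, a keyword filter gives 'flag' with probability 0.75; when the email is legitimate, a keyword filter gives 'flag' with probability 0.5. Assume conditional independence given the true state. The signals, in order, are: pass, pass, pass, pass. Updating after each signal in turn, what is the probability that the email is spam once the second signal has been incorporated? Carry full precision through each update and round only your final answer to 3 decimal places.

0.042

After 'pass': P(spam) = 0.25·0.1500 / (0.25·0.1500 + 0.5·0.8500) ≈ 0.0811
After 'pass': P(spam) = 0.25·0.0811 / (0.25·0.0811 + 0.5·0.9189) ≈ 0.0423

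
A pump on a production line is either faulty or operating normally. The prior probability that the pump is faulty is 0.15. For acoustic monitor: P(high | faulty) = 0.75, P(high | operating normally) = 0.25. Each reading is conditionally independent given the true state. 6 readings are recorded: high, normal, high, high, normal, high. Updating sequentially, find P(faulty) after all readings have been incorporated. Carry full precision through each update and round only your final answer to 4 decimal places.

Each posterior becomes the prior for the next update.
After 'high': P(faulty) = 0.75·0.1500 / (0.75·0.1500 + 0.25·0.8500) ≈ 0.3462
After 'normal': P(faulty) = 0.25·0.3462 / (0.25·0.3462 + 0.75·0.6538) ≈ 0.1500
After 'high': P(faulty) = 0.75·0.1500 / (0.75·0.1500 + 0.25·0.8500) ≈ 0.3462
After 'high': P(faulty) = 0.75·0.3462 / (0.75·0.3462 + 0.25·0.6538) ≈ 0.6136
After 'normal': P(faulty) = 0.25·0.6136 / (0.25·0.6136 + 0.75·0.3864) ≈ 0.3462
After 'high': P(faulty) = 0.75·0.3462 / (0.75·0.3462 + 0.25·0.6538) ≈ 0.6136

0.6136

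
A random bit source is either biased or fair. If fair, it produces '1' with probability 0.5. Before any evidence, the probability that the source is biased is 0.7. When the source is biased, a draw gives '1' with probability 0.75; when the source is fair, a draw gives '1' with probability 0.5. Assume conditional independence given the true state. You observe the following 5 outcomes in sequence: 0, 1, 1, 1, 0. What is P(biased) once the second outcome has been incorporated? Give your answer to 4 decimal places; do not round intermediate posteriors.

0.6364

Each posterior becomes the prior for the next update.
After '0': P(biased) = 0.25·0.7000 / (0.25·0.7000 + 0.5·0.3000) ≈ 0.5385
After '1': P(biased) = 0.75·0.5385 / (0.75·0.5385 + 0.5·0.4615) ≈ 0.6364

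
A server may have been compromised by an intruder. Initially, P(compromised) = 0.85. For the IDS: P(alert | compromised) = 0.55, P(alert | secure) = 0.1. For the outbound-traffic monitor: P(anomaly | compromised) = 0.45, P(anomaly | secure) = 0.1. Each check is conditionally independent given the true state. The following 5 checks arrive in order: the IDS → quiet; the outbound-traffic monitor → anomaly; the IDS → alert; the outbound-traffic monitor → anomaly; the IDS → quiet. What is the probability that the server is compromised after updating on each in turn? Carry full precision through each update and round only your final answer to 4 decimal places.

After the IDS='quiet': P(compromised) = 0.45·0.8500 / (0.45·0.8500 + 0.9·0.1500) ≈ 0.7391
After the outbound-traffic monitor='anomaly': P(compromised) = 0.45·0.7391 / (0.45·0.7391 + 0.1·0.2609) ≈ 0.9273
After the IDS='alert': P(compromised) = 0.55·0.9273 / (0.55·0.9273 + 0.1·0.0727) ≈ 0.9859
After the outbound-traffic monitor='anomaly': P(compromised) = 0.45·0.9859 / (0.45·0.9859 + 0.1·0.0141) ≈ 0.9968
After the IDS='quiet': P(compromised) = 0.45·0.9968 / (0.45·0.9968 + 0.9·0.0032) ≈ 0.9937

0.9937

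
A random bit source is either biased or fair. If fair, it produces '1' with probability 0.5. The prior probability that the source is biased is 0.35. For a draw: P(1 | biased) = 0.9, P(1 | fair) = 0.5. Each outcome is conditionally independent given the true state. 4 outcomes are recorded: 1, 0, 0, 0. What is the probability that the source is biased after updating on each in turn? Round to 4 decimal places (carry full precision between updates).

0.0077

Each posterior becomes the prior for the next update.
After '1': P(biased) = 0.9·0.3500 / (0.9·0.3500 + 0.5·0.6500) ≈ 0.4922
After '0': P(biased) = 0.1·0.4922 / (0.1·0.4922 + 0.5·0.5078) ≈ 0.1624
After '0': P(biased) = 0.1·0.1624 / (0.1·0.1624 + 0.5·0.8376) ≈ 0.0373
After '0': P(biased) = 0.1·0.0373 / (0.1·0.0373 + 0.5·0.9627) ≈ 0.0077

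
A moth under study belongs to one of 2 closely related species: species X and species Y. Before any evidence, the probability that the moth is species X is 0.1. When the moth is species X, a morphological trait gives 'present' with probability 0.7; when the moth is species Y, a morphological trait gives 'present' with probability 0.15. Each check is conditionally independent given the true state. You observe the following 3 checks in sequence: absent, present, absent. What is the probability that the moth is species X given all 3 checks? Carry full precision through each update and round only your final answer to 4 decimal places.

Apply Bayes' rule sequentially, carrying P(species X) forward.
After 'absent': P(species X) = 0.3·0.1000 / (0.3·0.1000 + 0.85·0.9000) ≈ 0.0377
After 'present': P(species X) = 0.7·0.0377 / (0.7·0.0377 + 0.15·0.9623) ≈ 0.1547
After 'absent': P(species X) = 0.3·0.1547 / (0.3·0.1547 + 0.85·0.8453) ≈ 0.0607

0.0607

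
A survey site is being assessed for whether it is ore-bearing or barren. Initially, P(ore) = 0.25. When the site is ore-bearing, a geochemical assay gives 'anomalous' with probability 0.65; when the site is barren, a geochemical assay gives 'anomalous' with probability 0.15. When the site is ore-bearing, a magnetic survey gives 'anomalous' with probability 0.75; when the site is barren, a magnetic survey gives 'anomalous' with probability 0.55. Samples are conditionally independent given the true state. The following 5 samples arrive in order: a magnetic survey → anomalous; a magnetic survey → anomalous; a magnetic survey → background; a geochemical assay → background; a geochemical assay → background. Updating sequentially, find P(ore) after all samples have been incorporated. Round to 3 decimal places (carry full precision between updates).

0.055

Apply Bayes' rule sequentially, carrying P(ore) forward.
After a magnetic survey='anomalous': P(ore) = 0.75·0.2500 / (0.75·0.2500 + 0.55·0.7500) ≈ 0.3125
After a magnetic survey='anomalous': P(ore) = 0.75·0.3125 / (0.75·0.3125 + 0.55·0.6875) ≈ 0.3827
After a magnetic survey='background': P(ore) = 0.25·0.3827 / (0.25·0.3827 + 0.45·0.6173) ≈ 0.2561
After a geochemical assay='background': P(ore) = 0.35·0.2561 / (0.35·0.2561 + 0.85·0.7439) ≈ 0.1242
After a geochemical assay='background': P(ore) = 0.35·0.1242 / (0.35·0.1242 + 0.85·0.8758) ≈ 0.0552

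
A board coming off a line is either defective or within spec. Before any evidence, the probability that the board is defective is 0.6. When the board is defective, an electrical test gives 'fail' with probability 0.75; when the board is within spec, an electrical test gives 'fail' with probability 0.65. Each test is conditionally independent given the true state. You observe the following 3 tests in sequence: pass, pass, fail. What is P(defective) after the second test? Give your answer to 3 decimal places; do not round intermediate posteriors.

0.434

Apply Bayes' rule sequentially, carrying P(defective) forward.
After 'pass': P(defective) = 0.25·0.6000 / (0.25·0.6000 + 0.35·0.4000) ≈ 0.5172
After 'pass': P(defective) = 0.25·0.5172 / (0.25·0.5172 + 0.35·0.4828) ≈ 0.4335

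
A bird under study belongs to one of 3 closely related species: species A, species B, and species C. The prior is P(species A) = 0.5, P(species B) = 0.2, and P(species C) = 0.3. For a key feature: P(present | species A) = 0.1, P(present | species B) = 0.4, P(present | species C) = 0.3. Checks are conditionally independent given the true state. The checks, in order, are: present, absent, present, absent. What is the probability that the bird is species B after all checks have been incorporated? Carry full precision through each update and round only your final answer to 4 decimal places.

Apply Bayes' rule sequentially, carrying P(species B) forward.
After 'present': normaliser = 0.1·0.5000 + 0.4·0.2000 + 0.3·0.3000; P(species A) ≈ 0.2273, P(species B) ≈ 0.3636, P(species C) ≈ 0.4091
After 'absent': normaliser = 0.9·0.2273 + 0.6·0.3636 + 0.7·0.4091; P(species A) ≈ 0.2885, P(species B) ≈ 0.3077, P(species C) ≈ 0.4038
After 'present': normaliser = 0.1·0.2885 + 0.4·0.3077 + 0.3·0.4038; P(species A) ≈ 0.1056, P(species B) ≈ 0.4507, P(species C) ≈ 0.4437
After 'absent': normaliser = 0.9·0.1056 + 0.6·0.4507 + 0.7·0.4437; P(species A) ≈ 0.1406, P(species B) ≈ 0.4000, P(species C) ≈ 0.4594

0.4000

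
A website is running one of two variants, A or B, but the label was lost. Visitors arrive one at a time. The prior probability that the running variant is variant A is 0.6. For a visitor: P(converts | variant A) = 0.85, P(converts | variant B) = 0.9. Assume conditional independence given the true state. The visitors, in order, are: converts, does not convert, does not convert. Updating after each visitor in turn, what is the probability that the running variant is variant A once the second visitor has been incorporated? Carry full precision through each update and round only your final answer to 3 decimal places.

0.680

After 'converts': P(A) = 0.85·0.6000 / (0.85·0.6000 + 0.9·0.4000) ≈ 0.5862
After 'does not convert': P(A) = 0.15·0.5862 / (0.15·0.5862 + 0.1·0.4138) ≈ 0.6800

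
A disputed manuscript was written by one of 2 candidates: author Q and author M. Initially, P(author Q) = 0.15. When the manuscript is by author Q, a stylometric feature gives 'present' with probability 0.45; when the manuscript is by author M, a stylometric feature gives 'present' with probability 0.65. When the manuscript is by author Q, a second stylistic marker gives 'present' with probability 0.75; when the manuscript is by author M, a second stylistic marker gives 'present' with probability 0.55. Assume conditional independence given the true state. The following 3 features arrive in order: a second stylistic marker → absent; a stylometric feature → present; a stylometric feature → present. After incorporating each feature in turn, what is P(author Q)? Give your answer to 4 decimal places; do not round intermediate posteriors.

0.0449

After a second stylistic marker='absent': P(author Q) = 0.25·0.1500 / (0.25·0.1500 + 0.45·0.8500) ≈ 0.0893
After a stylometric feature='present': P(author Q) = 0.45·0.0893 / (0.45·0.0893 + 0.65·0.9107) ≈ 0.0636
After a stylometric feature='present': P(author Q) = 0.45·0.0636 / (0.45·0.0636 + 0.65·0.9364) ≈ 0.0449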